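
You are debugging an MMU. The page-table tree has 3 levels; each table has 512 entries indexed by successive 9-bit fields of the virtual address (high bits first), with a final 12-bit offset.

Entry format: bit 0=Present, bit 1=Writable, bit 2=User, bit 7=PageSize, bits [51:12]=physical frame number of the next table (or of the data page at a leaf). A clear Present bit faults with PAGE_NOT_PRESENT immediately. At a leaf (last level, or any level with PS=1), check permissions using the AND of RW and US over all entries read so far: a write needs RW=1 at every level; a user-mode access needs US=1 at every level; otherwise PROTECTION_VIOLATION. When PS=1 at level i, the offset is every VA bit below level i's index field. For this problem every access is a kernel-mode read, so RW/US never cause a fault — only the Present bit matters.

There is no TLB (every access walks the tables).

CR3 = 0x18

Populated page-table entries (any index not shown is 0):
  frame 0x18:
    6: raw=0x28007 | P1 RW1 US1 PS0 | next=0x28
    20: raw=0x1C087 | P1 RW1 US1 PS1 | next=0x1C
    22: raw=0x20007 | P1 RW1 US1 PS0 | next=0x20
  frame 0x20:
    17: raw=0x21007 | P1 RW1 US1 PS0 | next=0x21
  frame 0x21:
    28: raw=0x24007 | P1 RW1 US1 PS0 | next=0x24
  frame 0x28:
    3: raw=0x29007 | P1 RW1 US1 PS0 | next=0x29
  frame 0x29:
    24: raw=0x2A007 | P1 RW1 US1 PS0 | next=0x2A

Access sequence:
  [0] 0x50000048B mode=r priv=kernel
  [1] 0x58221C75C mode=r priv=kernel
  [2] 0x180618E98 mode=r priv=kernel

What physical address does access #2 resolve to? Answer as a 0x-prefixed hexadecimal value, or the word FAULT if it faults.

Per-access translation:
#0 VA=0x50000048B (r,kernel):
  L0: frame=0x18 idx=20 entry=0x1C087 [P=1 RW=1 US=1 PS=1]
  → PA=0x1C48B (huge @L0)  (1 entries read)
#1 VA=0x58221C75C (r,kernel):
  L0: frame=0x18 idx=22 entry=0x20007 [P=1 RW=1 US=1 PS=0]
  L1: frame=0x20 idx=17 entry=0x21007 [P=1 RW=1 US=1 PS=0]
  L2: frame=0x21 idx=28 entry=0x24007 [P=1 RW=1 US=1 PS=0]
  → PA=0x2475C  (3 entries read)
#2 VA=0x180618E98 (r,kernel):
  L0: frame=0x18 idx=6 entry=0x28007 [P=1 RW=1 US=1 PS=0]
  L1: frame=0x28 idx=3 entry=0x29007 [P=1 RW=1 US=1 PS=0]
  L2: frame=0x29 idx=24 entry=0x2A007 [P=1 RW=1 US=1 PS=0]
  → PA=0x2AE98  (3 entries read)

Access #2 PA: 0x2AE98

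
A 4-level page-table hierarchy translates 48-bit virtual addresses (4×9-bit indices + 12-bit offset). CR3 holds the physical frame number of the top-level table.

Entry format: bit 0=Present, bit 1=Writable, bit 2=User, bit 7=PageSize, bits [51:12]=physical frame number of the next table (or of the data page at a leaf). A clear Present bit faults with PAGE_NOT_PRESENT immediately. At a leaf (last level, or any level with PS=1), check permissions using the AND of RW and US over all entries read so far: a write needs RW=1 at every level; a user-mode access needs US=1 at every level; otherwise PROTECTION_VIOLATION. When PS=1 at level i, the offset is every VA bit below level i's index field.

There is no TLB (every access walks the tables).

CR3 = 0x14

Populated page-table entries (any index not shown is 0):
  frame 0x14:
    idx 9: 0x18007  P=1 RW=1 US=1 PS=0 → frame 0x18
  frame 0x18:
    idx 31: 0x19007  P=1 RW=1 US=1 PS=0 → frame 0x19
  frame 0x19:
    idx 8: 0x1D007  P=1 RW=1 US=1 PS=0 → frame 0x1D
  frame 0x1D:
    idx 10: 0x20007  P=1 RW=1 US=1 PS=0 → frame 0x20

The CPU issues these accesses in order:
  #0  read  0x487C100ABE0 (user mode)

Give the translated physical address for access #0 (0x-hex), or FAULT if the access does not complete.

Walk each access:
#0 VA=0x487C100ABE0 (r,user):
  L0: frame=0x14 idx=9 entry=0x18007 [P=1 RW=1 US=1 PS=0]
  L1: frame=0x18 idx=31 entry=0x19007 [P=1 RW=1 US=1 PS=0]
  L2: frame=0x19 idx=8 entry=0x1D007 [P=1 RW=1 US=1 PS=0]
  L3: frame=0x1D idx=10 entry=0x20007 [P=1 RW=1 US=1 PS=0]
  ✓ 0x20BE0  — 4 lookups

Access #0 PA: 0x20BE0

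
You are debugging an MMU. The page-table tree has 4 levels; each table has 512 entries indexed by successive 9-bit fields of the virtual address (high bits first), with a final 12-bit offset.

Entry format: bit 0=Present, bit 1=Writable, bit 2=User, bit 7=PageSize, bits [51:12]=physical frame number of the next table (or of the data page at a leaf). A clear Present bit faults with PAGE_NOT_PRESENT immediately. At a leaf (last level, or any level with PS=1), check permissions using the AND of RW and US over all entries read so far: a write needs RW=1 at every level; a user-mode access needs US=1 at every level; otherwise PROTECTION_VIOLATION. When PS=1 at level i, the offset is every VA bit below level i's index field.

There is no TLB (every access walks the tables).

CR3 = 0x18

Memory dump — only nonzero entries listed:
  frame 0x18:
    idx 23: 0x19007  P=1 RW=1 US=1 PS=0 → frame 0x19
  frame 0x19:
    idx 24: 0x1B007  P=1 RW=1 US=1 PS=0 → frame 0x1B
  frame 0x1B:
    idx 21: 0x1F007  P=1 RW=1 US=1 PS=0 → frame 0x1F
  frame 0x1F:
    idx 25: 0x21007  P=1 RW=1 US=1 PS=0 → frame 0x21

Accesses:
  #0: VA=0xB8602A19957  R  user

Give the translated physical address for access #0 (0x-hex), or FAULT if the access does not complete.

Per-access translation:
#0 VA=0xB8602A19957 (r,user):
  L0: frame=0x18 idx=23 entry=0x19007 [P=1 RW=1 US=1 PS=0]
  L1: frame=0x19 idx=24 entry=0x1B007 [P=1 RW=1 US=1 PS=0]
  L2: frame=0x1B idx=21 entry=0x1F007 [P=1 RW=1 US=1 PS=0]
  L3: frame=0x1F idx=25 entry=0x21007 [P=1 RW=1 US=1 PS=0]
  ✓ 0x21957  — 4 lookups

Access #0 PA: 0x21957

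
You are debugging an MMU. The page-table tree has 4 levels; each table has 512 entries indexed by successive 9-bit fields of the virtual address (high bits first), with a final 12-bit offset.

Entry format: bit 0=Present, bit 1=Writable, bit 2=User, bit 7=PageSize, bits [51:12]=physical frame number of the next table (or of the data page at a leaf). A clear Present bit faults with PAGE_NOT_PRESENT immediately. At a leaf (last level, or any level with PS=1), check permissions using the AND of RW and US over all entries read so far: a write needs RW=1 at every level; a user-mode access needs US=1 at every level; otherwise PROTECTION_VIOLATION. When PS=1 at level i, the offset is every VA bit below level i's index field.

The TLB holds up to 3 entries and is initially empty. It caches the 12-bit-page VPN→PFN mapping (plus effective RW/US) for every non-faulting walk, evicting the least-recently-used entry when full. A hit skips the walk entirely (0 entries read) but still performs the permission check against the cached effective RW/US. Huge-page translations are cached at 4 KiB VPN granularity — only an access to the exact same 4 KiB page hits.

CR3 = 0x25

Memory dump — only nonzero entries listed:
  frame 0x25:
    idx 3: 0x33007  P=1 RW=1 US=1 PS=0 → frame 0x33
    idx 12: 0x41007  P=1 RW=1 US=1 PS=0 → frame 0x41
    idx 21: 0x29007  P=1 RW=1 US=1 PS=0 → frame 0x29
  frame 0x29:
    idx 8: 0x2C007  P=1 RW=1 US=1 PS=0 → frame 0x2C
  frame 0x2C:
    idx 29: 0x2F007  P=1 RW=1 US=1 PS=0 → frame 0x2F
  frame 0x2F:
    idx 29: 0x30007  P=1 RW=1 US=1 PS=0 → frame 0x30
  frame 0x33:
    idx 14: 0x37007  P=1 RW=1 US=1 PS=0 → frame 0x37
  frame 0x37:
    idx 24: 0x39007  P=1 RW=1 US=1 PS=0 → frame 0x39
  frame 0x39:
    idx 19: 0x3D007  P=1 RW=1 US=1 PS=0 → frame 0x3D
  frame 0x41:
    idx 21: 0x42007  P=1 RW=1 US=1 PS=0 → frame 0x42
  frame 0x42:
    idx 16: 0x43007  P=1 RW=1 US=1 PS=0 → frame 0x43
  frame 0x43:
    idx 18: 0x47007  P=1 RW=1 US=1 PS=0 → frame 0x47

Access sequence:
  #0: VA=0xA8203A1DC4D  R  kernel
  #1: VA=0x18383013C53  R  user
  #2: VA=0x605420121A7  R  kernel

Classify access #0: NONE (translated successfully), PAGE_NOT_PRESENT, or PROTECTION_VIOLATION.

Per-access translation:
#0 VA=0xA8203A1DC4D (r,kernel):
  lvl0: tbl 0x25, slot 21 ⇒ 0x29007 (P1/RW1/US1/PS0)
  lvl1: tbl 0x29, slot 8 ⇒ 0x2C007 (P1/RW1/US1/PS0)
  lvl2: tbl 0x2C, slot 29 ⇒ 0x2F007 (P1/RW1/US1/PS0)
  lvl3: tbl 0x2F, slot 29 ⇒ 0x30007 (P1/RW1/US1/PS0)
  ✓ 0x30C4D  — 4 lookups
#1 VA=0x18383013C53 (r,user):
  lvl0: tbl 0x25, slot 3 ⇒ 0x33007 (P1/RW1/US1/PS0)
  lvl1: tbl 0x33, slot 14 ⇒ 0x37007 (P1/RW1/US1/PS0)
  lvl2: tbl 0x37, slot 24 ⇒ 0x39007 (P1/RW1/US1/PS0)
  lvl3: tbl 0x39, slot 19 ⇒ 0x3D007 (P1/RW1/US1/PS0)
  ✓ 0x3DC53  — 4 lookups
#2 VA=0x605420121A7 (r,kernel):
  lvl0: tbl 0x25, slot 12 ⇒ 0x41007 (P1/RW1/US1/PS0)
  lvl1: tbl 0x41, slot 21 ⇒ 0x42007 (P1/RW1/US1/PS0)
  lvl2: tbl 0x42, slot 16 ⇒ 0x43007 (P1/RW1/US1/PS0)
  lvl3: tbl 0x43, slot 18 ⇒ 0x47007 (P1/RW1/US1/PS0)
  ✓ 0x471A7  — 4 lookups

Access #0 fault: NONE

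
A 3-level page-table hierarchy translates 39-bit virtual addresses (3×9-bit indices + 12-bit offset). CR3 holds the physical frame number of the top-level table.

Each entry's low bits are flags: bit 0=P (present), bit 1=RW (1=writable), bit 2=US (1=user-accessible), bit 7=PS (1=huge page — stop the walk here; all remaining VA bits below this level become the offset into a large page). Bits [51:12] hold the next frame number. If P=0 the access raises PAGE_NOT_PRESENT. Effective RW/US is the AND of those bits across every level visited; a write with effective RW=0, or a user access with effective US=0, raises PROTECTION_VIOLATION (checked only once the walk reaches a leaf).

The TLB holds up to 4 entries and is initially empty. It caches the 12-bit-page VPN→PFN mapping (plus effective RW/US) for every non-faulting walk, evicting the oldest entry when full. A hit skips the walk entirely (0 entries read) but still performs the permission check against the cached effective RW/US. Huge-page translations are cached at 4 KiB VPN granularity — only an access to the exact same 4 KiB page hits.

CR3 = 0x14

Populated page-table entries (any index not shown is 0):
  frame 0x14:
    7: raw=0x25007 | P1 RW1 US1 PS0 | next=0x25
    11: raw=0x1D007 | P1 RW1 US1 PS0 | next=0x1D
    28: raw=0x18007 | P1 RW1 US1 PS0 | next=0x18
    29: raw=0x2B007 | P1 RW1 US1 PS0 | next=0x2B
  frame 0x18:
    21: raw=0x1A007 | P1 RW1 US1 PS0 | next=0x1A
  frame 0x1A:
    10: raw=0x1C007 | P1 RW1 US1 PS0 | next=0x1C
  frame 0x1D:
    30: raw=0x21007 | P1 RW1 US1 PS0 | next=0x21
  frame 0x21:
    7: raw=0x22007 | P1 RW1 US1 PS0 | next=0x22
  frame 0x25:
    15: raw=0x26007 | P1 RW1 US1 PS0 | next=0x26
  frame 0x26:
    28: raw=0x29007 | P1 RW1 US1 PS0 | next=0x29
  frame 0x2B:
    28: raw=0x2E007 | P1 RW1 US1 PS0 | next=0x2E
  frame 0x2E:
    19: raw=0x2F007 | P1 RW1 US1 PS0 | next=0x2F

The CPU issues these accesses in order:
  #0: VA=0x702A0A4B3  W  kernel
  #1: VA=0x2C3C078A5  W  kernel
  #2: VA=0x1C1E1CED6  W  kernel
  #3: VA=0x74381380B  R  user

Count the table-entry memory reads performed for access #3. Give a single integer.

Per-access translation:
#0 VA=0x702A0A4B3 (w,kernel):
  L0: frame=0x14 idx=28 entry=0x18007 [P=1 RW=1 US=1 PS=0]
  L1: frame=0x18 idx=21 entry=0x1A007 [P=1 RW=1 US=1 PS=0]
  L2: frame=0x1A idx=10 entry=0x1C007 [P=1 RW=1 US=1 PS=0]
  → PA=0x1C4B3  (3 entries read)
#1 VA=0x2C3C078A5 (w,kernel):
  L0: frame=0x14 idx=11 entry=0x1D007 [P=1 RW=1 US=1 PS=0]
  L1: frame=0x1D idx=30 entry=0x21007 [P=1 RW=1 US=1 PS=0]
  L2: frame=0x21 idx=7 entry=0x22007 [P=1 RW=1 US=1 PS=0]
  → PA=0x228A5  (3 entries read)
#2 VA=0x1C1E1CED6 (w,kernel):
  L0: frame=0x14 idx=7 entry=0x25007 [P=1 RW=1 US=1 PS=0]
  L1: frame=0x25 idx=15 entry=0x26007 [P=1 RW=1 US=1 PS=0]
  L2: frame=0x26 idx=28 entry=0x29007 [P=1 RW=1 US=1 PS=0]
  → PA=0x29ED6  (3 entries read)
#3 VA=0x74381380B (r,user):
  L0: frame=0x14 idx=29 entry=0x2B007 [P=1 RW=1 US=1 PS=0]
  L1: frame=0x2B idx=28 entry=0x2E007 [P=1 RW=1 US=1 PS=0]
  L2: frame=0x2E idx=19 entry=0x2F007 [P=1 RW=1 US=1 PS=0]
  → PA=0x2F80B  (3 entries read)

Entries read for #3: 3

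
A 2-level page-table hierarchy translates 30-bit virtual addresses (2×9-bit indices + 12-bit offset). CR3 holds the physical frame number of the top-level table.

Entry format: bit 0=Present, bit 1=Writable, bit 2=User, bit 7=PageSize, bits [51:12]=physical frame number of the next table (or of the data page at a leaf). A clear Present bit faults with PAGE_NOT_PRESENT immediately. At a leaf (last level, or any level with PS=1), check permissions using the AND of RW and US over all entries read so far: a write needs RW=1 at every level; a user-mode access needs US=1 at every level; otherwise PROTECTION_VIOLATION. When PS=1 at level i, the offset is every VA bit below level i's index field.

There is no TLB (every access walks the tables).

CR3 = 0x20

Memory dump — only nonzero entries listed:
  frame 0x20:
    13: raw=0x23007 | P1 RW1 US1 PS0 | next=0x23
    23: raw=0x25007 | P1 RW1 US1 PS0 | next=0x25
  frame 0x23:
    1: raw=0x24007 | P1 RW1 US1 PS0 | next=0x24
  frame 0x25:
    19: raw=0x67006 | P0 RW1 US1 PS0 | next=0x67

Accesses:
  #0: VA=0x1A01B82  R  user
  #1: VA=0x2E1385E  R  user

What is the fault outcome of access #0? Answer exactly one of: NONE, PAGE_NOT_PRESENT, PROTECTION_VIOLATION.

Per-access translation:
#0 VA=0x1A01B82 (r,user):
  L0 @0x20[13] → 0x23007  P=1,RW=1,US=1,PS=0
  L1 @0x23[1] → 0x24007  P=1,RW=1,US=1,PS=0
  ⇒ phys 0x24B82  [2 reads]
#1 VA=0x2E1385E (r,user):
  L0 @0x20[23] → 0x25007  P=1,RW=1,US=1,PS=0
  L1 @0x25[19] → 0x67006  P=0,RW=1,US=1,PS=0
  ✗ PAGE_NOT_PRESENT  [2 reads]

Access #0 fault: NONE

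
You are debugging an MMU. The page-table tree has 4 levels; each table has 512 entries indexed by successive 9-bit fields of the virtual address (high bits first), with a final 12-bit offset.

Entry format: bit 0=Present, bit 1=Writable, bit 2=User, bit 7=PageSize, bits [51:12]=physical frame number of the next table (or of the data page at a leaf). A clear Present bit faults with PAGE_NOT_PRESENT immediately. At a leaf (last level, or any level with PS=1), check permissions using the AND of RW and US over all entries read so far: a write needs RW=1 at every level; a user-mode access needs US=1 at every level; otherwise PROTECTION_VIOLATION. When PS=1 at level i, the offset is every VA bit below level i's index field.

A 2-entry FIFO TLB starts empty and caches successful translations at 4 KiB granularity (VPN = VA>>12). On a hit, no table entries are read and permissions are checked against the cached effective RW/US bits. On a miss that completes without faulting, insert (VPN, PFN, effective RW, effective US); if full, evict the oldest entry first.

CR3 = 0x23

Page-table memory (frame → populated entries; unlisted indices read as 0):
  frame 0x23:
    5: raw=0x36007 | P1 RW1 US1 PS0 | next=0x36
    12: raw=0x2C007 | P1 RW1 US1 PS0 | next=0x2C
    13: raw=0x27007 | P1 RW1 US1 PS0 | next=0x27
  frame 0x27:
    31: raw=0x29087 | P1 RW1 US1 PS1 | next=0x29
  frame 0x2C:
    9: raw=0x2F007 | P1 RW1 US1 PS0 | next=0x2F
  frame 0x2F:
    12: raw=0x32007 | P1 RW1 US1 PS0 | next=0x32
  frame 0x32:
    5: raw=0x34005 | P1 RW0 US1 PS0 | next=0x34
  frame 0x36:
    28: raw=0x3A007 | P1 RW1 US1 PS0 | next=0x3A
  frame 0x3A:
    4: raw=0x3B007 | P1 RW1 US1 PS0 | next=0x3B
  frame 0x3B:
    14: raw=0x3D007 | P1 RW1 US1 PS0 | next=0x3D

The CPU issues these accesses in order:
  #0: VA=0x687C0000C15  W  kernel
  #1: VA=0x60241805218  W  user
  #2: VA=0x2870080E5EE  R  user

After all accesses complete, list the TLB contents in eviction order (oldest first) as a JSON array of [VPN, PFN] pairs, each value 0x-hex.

Trace:
#0 VA=0x687C0000C15 (w,kernel):
  L0 @0x23[13] → 0x27007  P=1,RW=1,US=1,PS=0
  L1 @0x27[31] → 0x29087  P=1,RW=1,US=1,PS=1
  ✓ 0x29C15 (huge @L1)  — 2 lookups
#1 VA=0x60241805218 (w,user):
  L0 @0x23[12] → 0x2C007  P=1,RW=1,US=1,PS=0
  L1 @0x2C[9] → 0x2F007  P=1,RW=1,US=1,PS=0
  L2 @0x2F[12] → 0x32007  P=1,RW=1,US=1,PS=0
  L3 @0x32[5] → 0x34005  P=1,RW=0,US=1,PS=0
  → PROTECTION_VIOLATION  (4 entries read)
#2 VA=0x2870080E5EE (r,user):
  L0 @0x23[5] → 0x36007  P=1,RW=1,US=1,PS=0
  L1 @0x36[28] → 0x3A007  P=1,RW=1,US=1,PS=0
  L2 @0x3A[4] → 0x3B007  P=1,RW=1,US=1,PS=0
  L3 @0x3B[14] → 0x3D007  P=1,RW=1,US=1,PS=0
  ✓ 0x3D5EE  — 4 lookups

TLB: [["0x687C0000", "0x29"], ["0x2870080E", "0x3D"]]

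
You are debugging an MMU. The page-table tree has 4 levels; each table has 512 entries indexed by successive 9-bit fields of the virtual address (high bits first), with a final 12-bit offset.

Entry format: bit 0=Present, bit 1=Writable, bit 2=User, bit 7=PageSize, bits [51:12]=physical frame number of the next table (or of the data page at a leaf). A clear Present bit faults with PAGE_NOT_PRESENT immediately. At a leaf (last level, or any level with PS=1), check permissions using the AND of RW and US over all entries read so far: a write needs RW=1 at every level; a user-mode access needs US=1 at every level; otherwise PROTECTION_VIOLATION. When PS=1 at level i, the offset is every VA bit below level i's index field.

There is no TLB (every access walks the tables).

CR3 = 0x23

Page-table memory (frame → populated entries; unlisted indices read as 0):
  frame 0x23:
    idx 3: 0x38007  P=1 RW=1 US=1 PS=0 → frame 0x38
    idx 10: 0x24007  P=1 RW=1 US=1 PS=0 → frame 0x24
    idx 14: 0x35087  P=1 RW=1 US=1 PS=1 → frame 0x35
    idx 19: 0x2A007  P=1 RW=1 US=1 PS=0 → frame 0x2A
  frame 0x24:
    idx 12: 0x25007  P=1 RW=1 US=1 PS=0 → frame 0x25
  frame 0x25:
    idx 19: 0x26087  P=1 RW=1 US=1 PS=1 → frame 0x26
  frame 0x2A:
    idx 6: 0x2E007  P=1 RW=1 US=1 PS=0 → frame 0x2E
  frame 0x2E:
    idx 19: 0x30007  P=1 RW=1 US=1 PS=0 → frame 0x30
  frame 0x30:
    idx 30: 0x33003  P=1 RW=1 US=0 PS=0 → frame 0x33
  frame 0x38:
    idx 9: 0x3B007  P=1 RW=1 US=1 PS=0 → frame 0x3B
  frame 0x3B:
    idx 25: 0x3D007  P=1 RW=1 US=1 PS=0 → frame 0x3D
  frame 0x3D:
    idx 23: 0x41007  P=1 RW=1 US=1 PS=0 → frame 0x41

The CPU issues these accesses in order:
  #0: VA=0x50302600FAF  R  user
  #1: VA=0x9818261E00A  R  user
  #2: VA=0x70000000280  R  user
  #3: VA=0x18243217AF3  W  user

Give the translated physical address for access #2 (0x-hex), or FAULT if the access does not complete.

Trace:
#0 VA=0x50302600FAF (r,user):
  lvl0: tbl 0x23, slot 10 ⇒ 0x24007 (P1/RW1/US1/PS0)
  lvl1: tbl 0x24, slot 12 ⇒ 0x25007 (P1/RW1/US1/PS0)
  lvl2: tbl 0x25, slot 19 ⇒ 0x26087 (P1/RW1/US1/PS1)
  ⇒ phys 0x26FAF (huge @L2)  [3 reads]
#1 VA=0x9818261E00A (r,user):
  lvl0: tbl 0x23, slot 19 ⇒ 0x2A007 (P1/RW1/US1/PS0)
  lvl1: tbl 0x2A, slot 6 ⇒ 0x2E007 (P1/RW1/US1/PS0)
  lvl2: tbl 0x2E, slot 19 ⇒ 0x30007 (P1/RW1/US1/PS0)
  lvl3: tbl 0x30, slot 30 ⇒ 0x33003 (P1/RW1/US0/PS0)
  ✗ PROTECTION_VIOLATION  [4 reads]
#2 VA=0x70000000280 (r,user):
  lvl0: tbl 0x23, slot 14 ⇒ 0x35087 (P1/RW1/US1/PS1)
  ⇒ phys 0x35280 (huge @L0)  [1 reads]
#3 VA=0x18243217AF3 (w,user):
  lvl0: tbl 0x23, slot 3 ⇒ 0x38007 (P1/RW1/US1/PS0)
  lvl1: tbl 0x38, slot 9 ⇒ 0x3B007 (P1/RW1/US1/PS0)
  lvl2: tbl 0x3B, slot 25 ⇒ 0x3D007 (P1/RW1/US1/PS0)
  lvl3: tbl 0x3D, slot 23 ⇒ 0x41007 (P1/RW1/US1/PS0)
  ⇒ phys 0x41AF3  [4 reads]

Access #2 PA: 0x35280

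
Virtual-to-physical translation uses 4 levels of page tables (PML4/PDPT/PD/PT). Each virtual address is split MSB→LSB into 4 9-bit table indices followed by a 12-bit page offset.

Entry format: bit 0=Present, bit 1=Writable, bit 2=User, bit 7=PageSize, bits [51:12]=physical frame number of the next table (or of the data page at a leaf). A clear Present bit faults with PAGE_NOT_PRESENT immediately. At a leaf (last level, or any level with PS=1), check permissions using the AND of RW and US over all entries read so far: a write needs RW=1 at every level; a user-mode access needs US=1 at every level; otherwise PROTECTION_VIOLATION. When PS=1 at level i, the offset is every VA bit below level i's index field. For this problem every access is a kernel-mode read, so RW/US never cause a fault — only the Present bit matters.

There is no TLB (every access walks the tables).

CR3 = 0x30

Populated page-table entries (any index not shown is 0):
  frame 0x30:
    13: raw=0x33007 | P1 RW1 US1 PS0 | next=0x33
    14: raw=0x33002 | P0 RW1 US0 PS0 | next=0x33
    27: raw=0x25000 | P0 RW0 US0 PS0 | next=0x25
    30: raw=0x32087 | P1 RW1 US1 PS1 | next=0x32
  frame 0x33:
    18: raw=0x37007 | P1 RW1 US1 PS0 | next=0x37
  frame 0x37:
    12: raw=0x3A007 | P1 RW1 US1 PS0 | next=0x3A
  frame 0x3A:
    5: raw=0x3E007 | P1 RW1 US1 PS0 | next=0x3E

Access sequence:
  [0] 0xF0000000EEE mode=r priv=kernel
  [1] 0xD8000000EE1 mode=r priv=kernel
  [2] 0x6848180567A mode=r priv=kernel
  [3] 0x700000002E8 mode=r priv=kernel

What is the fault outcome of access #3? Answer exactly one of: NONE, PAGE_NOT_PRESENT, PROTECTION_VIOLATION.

Trace:
#0 VA=0xF0000000EEE (r,kernel):
  L0: frame=0x30 idx=30 entry=0x32087 [P=1 RW=1 US=1 PS=1]
  ✓ 0x32EEE (huge @L0)  — 1 lookups
#1 VA=0xD8000000EE1 (r,kernel):
  L0: frame=0x30 idx=27 entry=0x25000 [P=0 RW=0 US=0 PS=0]
  ⇒ fault: PAGE_NOT_PRESENT  — 1 lookups
#2 VA=0x6848180567A (r,kernel):
  L0: frame=0x30 idx=13 entry=0x33007 [P=1 RW=1 US=1 PS=0]
  L1: frame=0x33 idx=18 entry=0x37007 [P=1 RW=1 US=1 PS=0]
  L2: frame=0x37 idx=12 entry=0x3A007 [P=1 RW=1 US=1 PS=0]
  L3: frame=0x3A idx=5 entry=0x3E007 [P=1 RW=1 US=1 PS=0]
  ✓ 0x3E67A  — 4 lookups
#3 VA=0x700000002E8 (r,kernel):
  L0: frame=0x30 idx=14 entry=0x33002 [P=0 RW=1 US=0 PS=0]
  ⇒ fault: PAGE_NOT_PRESENT  — 1 lookups

Access #3 fault: PAGE_NOT_PRESENT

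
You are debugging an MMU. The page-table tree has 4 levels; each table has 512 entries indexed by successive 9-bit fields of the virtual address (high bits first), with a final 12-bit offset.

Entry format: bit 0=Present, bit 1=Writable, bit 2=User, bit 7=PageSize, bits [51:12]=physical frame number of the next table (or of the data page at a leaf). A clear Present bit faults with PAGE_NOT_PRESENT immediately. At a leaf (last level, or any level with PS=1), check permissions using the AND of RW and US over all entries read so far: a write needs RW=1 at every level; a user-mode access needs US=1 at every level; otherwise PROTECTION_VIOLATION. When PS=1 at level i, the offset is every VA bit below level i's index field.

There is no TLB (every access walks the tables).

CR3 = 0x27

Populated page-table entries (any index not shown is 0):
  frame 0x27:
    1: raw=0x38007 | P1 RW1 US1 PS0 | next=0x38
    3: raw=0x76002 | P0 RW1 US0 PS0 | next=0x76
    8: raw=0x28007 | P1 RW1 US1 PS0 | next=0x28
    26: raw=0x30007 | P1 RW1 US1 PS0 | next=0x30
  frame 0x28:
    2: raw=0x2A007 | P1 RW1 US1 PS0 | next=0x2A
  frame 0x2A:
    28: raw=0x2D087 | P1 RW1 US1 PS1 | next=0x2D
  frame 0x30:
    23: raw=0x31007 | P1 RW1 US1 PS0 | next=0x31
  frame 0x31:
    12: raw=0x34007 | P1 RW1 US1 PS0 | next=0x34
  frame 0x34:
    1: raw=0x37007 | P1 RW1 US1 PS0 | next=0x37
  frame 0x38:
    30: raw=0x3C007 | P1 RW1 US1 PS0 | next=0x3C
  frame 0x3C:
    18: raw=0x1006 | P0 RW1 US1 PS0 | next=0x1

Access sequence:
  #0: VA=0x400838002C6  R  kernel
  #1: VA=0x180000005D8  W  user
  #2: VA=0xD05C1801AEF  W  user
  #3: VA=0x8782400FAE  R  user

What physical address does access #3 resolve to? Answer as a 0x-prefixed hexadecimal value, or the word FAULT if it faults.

Walk each access:
#0 VA=0x400838002C6 (r,kernel):
  L0 @0x27[8] → 0x28007  P=1,RW=1,US=1,PS=0
  L1 @0x28[2] → 0x2A007  P=1,RW=1,US=1,PS=0
  L2 @0x2A[28] → 0x2D087  P=1,RW=1,US=1,PS=1
  ⇒ phys 0x2D2C6 (huge @L2)  [3 reads]
#1 VA=0x180000005D8 (w,user):
  L0 @0x27[3] → 0x76002  P=0,RW=1,US=0,PS=0
  → PAGE_NOT_PRESENT  (1 entries read)
#2 VA=0xD05C1801AEF (w,user):
  L0 @0x27[26] → 0x30007  P=1,RW=1,US=1,PS=0
  L1 @0x30[23] → 0x31007  P=1,RW=1,US=1,PS=0
  L2 @0x31[12] → 0x34007  P=1,RW=1,US=1,PS=0
  L3 @0x34[1] → 0x37007  P=1,RW=1,US=1,PS=0
  ⇒ phys 0x37AEF  [4 reads]
#3 VA=0x8782400FAE (r,user):
  L0 @0x27[1] → 0x38007  P=1,RW=1,US=1,PS=0
  L1 @0x38[30] → 0x3C007  P=1,RW=1,US=1,PS=0
  L2 @0x3C[18] → 0x1006  P=0,RW=1,US=1,PS=0
  → PAGE_NOT_PRESENT  (3 entries read)

Access #3 PA: FAULT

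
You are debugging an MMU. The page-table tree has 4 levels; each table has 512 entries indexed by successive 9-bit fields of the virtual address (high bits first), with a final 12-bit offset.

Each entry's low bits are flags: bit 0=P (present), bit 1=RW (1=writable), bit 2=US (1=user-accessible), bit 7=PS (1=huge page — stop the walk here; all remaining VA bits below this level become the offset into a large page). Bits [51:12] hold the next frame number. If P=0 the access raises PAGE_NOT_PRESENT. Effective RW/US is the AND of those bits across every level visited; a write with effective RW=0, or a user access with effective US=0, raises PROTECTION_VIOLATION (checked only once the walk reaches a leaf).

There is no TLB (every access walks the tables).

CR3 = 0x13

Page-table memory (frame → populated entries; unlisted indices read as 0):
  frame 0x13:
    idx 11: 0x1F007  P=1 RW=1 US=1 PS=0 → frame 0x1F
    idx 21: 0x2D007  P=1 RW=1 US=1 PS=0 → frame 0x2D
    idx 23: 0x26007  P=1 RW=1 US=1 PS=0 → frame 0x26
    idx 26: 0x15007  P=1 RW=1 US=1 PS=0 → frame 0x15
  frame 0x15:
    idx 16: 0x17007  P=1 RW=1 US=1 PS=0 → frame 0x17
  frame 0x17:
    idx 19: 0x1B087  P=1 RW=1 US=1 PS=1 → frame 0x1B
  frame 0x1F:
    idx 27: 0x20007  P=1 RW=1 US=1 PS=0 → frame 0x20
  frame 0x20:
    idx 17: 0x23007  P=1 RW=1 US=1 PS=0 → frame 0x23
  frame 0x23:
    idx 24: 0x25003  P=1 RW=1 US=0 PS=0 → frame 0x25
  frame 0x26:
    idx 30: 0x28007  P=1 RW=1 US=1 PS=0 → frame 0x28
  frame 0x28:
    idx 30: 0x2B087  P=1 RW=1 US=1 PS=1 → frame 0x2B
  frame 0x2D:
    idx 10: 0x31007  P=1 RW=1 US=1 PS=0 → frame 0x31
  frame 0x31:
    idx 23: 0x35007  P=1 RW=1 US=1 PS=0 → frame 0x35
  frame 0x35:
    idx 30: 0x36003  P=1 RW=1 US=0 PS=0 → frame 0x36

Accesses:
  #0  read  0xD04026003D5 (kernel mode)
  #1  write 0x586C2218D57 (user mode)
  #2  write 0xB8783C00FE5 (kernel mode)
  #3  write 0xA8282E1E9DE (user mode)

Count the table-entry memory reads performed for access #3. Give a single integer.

Walk each access:
#0 VA=0xD04026003D5 (r,kernel):
  L0 @0x13[26] → 0x15007  P=1,RW=1,US=1,PS=0
  L1 @0x15[16] → 0x17007  P=1,RW=1,US=1,PS=0
  L2 @0x17[19] → 0x1B087  P=1,RW=1,US=1,PS=1
  ✓ 0x1B3D5 (huge @L2)  — 3 lookups
#1 VA=0x586C2218D57 (w,user):
  L0 @0x13[11] → 0x1F007  P=1,RW=1,US=1,PS=0
  L1 @0x1F[27] → 0x20007  P=1,RW=1,US=1,PS=0
  L2 @0x20[17] → 0x23007  P=1,RW=1,US=1,PS=0
  L3 @0x23[24] → 0x25003  P=1,RW=1,US=0,PS=0
  ⇒ fault: PROTECTION_VIOLATION  — 4 lookups
#2 VA=0xB8783C00FE5 (w,kernel):
  L0 @0x13[23] → 0x26007  P=1,RW=1,US=1,PS=0
  L1 @0x26[30] → 0x28007  P=1,RW=1,US=1,PS=0
  L2 @0x28[30] → 0x2B087  P=1,RW=1,US=1,PS=1
  ✓ 0x2BFE5 (huge @L2)  — 3 lookups
#3 VA=0xA8282E1E9DE (w,user):
  L0 @0x13[21] → 0x2D007  P=1,RW=1,US=1,PS=0
  L1 @0x2D[10] → 0x31007  P=1,RW=1,US=1,PS=0
  L2 @0x31[23] → 0x35007  P=1,RW=1,US=1,PS=0
  L3 @0x35[30] → 0x36003  P=1,RW=1,US=0,PS=0
  ⇒ fault: PROTECTION_VIOLATION  — 4 lookups

Entries read for #3: 4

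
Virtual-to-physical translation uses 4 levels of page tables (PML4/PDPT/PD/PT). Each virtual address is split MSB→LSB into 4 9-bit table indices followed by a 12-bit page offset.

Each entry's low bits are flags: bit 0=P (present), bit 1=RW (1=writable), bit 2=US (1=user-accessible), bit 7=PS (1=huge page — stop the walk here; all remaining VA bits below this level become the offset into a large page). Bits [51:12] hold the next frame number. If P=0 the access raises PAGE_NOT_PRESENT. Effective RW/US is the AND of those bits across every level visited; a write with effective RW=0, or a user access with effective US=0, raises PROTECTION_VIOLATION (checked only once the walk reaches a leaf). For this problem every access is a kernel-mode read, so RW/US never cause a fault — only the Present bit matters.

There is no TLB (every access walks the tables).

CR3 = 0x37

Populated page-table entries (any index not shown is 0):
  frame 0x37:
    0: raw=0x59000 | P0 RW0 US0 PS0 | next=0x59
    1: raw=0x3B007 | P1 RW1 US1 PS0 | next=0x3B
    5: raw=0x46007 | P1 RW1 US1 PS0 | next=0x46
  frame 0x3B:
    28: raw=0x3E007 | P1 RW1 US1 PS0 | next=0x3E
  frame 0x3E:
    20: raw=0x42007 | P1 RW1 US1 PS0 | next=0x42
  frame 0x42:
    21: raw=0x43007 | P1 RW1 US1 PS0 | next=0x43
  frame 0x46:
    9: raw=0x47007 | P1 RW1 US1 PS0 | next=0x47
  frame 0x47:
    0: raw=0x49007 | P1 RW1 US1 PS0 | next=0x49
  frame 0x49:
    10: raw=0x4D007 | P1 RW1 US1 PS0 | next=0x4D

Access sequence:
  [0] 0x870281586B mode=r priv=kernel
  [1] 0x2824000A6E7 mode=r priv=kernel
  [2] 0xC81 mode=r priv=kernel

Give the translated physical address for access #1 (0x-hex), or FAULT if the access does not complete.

Trace:
#0 VA=0x870281586B (r,kernel):
  [0] read 0x37 idx=1: raw=0x3B007 flags P=1 W=1 U=1 S=0
  [1] read 0x3B idx=28: raw=0x3E007 flags P=1 W=1 U=1 S=0
  [2] read 0x3E idx=20: raw=0x42007 flags P=1 W=1 U=1 S=0
  [3] read 0x42 idx=21: raw=0x43007 flags P=1 W=1 U=1 S=0
  → PA=0x4386B  (4 entries read)
#1 VA=0x2824000A6E7 (r,kernel):
  [0] read 0x37 idx=5: raw=0x46007 flags P=1 W=1 U=1 S=0
  [1] read 0x46 idx=9: raw=0x47007 flags P=1 W=1 U=1 S=0
  [2] read 0x47 idx=0: raw=0x49007 flags P=1 W=1 U=1 S=0
  [3] read 0x49 idx=10: raw=0x4D007 flags P=1 W=1 U=1 S=0
  → PA=0x4D6E7  (4 entries read)
#2 VA=0xC81 (r,kernel):
  [0] read 0x37 idx=0: raw=0x59000 flags P=0 W=0 U=0 S=0
  ⇒ fault: PAGE_NOT_PRESENT  — 1 lookups

Access #1 PA: 0x4D6E7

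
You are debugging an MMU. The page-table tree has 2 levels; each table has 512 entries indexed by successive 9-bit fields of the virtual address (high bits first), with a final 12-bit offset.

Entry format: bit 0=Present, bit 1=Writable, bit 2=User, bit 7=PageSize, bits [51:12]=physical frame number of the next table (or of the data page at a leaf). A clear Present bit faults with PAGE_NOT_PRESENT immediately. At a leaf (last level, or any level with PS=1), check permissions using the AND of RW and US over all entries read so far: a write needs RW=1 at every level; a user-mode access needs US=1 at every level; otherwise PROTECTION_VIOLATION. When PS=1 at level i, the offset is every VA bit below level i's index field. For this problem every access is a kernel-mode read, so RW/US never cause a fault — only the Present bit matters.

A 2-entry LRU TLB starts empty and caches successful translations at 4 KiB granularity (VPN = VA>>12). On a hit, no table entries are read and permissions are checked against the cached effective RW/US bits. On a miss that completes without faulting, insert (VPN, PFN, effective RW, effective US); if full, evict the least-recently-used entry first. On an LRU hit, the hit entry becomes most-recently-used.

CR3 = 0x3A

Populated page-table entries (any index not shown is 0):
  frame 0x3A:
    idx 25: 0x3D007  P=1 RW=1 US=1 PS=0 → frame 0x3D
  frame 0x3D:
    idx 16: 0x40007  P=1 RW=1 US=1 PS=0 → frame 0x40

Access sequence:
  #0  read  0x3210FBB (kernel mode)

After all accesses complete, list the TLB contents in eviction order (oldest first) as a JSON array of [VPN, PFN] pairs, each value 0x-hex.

Walk each access:
#0 VA=0x3210FBB (r,kernel):
  L0: frame=0x3A idx=25 entry=0x3D007 [P=1 RW=1 US=1 PS=0]
  L1: frame=0x3D idx=16 entry=0x40007 [P=1 RW=1 US=1 PS=0]
  ⇒ phys 0x40FBB  [2 reads]

TLB: [["0x3210", "0x40"]]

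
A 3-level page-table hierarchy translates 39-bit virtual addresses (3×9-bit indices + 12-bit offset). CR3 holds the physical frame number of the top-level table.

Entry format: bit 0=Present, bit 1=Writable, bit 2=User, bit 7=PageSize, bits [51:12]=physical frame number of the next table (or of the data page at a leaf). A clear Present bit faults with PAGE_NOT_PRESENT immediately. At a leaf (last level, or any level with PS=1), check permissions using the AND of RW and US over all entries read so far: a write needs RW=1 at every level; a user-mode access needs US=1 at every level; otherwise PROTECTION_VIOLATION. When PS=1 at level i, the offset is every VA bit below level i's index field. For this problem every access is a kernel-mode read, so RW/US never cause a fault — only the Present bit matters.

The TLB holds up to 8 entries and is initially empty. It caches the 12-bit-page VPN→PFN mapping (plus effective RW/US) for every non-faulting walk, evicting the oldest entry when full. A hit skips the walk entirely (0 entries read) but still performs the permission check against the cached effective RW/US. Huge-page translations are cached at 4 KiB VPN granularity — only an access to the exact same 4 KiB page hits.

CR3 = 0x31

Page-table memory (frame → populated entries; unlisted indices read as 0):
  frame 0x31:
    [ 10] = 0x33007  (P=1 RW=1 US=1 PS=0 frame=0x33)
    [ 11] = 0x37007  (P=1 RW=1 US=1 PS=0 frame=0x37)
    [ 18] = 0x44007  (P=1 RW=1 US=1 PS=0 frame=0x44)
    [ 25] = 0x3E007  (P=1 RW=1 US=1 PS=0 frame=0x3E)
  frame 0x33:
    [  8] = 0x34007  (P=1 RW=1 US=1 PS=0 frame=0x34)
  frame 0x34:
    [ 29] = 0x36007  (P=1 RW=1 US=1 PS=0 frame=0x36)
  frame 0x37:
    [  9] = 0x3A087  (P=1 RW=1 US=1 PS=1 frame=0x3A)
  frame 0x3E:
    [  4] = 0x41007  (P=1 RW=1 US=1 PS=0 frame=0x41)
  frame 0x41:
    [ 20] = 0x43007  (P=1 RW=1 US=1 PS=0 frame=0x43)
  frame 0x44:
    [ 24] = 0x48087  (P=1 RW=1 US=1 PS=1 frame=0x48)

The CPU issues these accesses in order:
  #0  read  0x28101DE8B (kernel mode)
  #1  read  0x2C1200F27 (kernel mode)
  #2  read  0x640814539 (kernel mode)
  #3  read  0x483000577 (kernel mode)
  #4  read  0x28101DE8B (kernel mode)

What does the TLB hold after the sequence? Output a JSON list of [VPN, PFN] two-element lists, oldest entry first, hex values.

Walk each access:
#0 VA=0x28101DE8B (r,kernel):
  L0 @0x31[10] → 0x33007  P=1,RW=1,US=1,PS=0
  L1 @0x33[8] → 0x34007  P=1,RW=1,US=1,PS=0
  L2 @0x34[29] → 0x36007  P=1,RW=1,US=1,PS=0
  ✓ 0x36E8B  — 3 lookups
#1 VA=0x2C1200F27 (r,kernel):
  L0 @0x31[11] → 0x37007  P=1,RW=1,US=1,PS=0
  L1 @0x37[9] → 0x3A087  P=1,RW=1,US=1,PS=1
  ✓ 0x3AF27 (huge @L1)  — 2 lookups
#2 VA=0x640814539 (r,kernel):
  L0 @0x31[25] → 0x3E007  P=1,RW=1,US=1,PS=0
  L1 @0x3E[4] → 0x41007  P=1,RW=1,US=1,PS=0
  L2 @0x41[20] → 0x43007  P=1,RW=1,US=1,PS=0
  ✓ 0x43539  — 3 lookups
#3 VA=0x483000577 (r,kernel):
  L0 @0x31[18] → 0x44007  P=1,RW=1,US=1,PS=0
  L1 @0x44[24] → 0x48087  P=1,RW=1,US=1,PS=1
  ✓ 0x48577 (huge @L1)  — 2 lookups
#4 VA=0x28101DE8B (r,kernel):
  TLB hit vpn=0x28101D → PA=0x36E8B

TLB: [["0x28101D", "0x36"], ["0x2C1200", "0x3A"], ["0x640814", "0x43"], ["0x483000", "0x48"]]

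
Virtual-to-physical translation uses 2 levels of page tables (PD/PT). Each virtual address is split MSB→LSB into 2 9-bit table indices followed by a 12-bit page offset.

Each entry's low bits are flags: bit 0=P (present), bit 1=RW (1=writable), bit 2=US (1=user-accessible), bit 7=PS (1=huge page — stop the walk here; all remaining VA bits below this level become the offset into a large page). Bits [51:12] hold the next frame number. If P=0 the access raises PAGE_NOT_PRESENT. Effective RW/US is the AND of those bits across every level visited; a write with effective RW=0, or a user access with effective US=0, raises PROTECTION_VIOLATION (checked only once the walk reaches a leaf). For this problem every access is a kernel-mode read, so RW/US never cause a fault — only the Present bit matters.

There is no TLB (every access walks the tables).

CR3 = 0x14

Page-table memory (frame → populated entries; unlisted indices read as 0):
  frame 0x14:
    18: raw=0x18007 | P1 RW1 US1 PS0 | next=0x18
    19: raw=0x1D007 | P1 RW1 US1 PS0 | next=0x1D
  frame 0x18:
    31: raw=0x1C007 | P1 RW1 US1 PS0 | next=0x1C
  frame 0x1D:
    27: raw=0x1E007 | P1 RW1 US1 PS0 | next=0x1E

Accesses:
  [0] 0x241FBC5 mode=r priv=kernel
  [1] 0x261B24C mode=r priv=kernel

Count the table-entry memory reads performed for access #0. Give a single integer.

Walk each access:
#0 VA=0x241FBC5 (r,kernel):
  L0: frame=0x14 idx=18 entry=0x18007 [P=1 RW=1 US=1 PS=0]
  L1: frame=0x18 idx=31 entry=0x1C007 [P=1 RW=1 US=1 PS=0]
  ⇒ phys 0x1CBC5  [2 reads]
#1 VA=0x261B24C (r,kernel):
  L0: frame=0x14 idx=19 entry=0x1D007 [P=1 RW=1 US=1 PS=0]
  L1: frame=0x1D idx=27 entry=0x1E007 [P=1 RW=1 US=1 PS=0]
  ⇒ phys 0x1E24C  [2 reads]

Entries read for #0: 2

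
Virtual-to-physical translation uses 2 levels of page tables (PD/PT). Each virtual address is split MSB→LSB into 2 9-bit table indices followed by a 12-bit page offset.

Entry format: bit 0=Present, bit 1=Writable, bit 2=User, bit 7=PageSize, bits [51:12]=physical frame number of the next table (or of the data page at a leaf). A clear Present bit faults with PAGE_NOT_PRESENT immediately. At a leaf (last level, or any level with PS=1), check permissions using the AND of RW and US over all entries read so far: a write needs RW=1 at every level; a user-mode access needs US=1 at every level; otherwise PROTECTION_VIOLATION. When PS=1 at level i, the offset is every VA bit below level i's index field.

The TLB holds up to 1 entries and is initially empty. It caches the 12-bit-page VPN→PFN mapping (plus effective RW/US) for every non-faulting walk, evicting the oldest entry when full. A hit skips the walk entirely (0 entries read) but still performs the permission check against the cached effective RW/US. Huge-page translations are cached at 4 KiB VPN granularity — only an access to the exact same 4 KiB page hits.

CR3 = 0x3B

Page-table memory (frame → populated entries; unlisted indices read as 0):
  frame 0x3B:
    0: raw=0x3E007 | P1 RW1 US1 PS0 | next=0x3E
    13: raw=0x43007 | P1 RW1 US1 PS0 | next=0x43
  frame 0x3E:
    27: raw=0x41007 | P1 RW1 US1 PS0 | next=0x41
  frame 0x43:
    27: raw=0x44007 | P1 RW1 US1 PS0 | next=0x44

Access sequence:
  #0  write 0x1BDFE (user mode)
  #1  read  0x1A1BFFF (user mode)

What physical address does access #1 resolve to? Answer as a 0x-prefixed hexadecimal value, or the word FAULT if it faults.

Trace:
#0 VA=0x1BDFE (w,user):
  [0] read 0x3B idx=0: raw=0x3E007 flags P=1 W=1 U=1 S=0
  [1] read 0x3E idx=27: raw=0x41007 flags P=1 W=1 U=1 S=0
  ✓ 0x41DFE  — 2 lookups
#1 VA=0x1A1BFFF (r,user):
  [0] read 0x3B idx=13: raw=0x43007 flags P=1 W=1 U=1 S=0
  [1] read 0x43 idx=27: raw=0x44007 flags P=1 W=1 U=1 S=0
  ✓ 0x44FFF  — 2 lookups

Access #1 PA: 0x44FFF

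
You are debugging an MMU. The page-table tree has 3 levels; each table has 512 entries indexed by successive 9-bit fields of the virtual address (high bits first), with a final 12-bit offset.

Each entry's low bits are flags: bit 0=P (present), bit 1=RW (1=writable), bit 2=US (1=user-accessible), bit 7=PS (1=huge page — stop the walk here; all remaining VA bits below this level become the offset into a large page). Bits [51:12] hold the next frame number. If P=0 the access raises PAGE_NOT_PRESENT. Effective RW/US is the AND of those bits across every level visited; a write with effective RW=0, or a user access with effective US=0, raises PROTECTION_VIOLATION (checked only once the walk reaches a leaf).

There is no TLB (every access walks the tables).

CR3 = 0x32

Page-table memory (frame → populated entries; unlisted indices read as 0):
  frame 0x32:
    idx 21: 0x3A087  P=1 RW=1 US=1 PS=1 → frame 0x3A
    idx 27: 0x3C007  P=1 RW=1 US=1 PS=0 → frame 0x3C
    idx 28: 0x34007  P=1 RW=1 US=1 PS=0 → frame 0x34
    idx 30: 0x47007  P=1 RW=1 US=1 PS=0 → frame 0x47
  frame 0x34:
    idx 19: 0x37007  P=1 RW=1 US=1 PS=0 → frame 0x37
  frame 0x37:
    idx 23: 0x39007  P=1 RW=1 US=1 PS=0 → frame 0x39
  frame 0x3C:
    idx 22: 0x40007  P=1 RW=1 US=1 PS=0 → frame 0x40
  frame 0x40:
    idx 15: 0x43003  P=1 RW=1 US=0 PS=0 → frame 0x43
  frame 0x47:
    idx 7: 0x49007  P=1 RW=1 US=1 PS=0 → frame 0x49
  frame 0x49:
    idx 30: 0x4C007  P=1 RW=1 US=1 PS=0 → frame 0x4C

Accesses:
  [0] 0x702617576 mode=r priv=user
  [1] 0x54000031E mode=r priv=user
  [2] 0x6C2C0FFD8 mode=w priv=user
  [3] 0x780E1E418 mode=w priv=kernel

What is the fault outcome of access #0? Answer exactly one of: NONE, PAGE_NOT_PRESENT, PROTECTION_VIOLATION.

Per-access translation:
#0 VA=0x702617576 (r,user):
  lvl0: tbl 0x32, slot 28 ⇒ 0x34007 (P1/RW1/US1/PS0)
  lvl1: tbl 0x34, slot 19 ⇒ 0x37007 (P1/RW1/US1/PS0)
  lvl2: tbl 0x37, slot 23 ⇒ 0x39007 (P1/RW1/US1/PS0)
  → PA=0x39576  (3 entries read)
#1 VA=0x54000031E (r,user):
  lvl0: tbl 0x32, slot 21 ⇒ 0x3A087 (P1/RW1/US1/PS1)
  → PA=0x3A31E (huge @L0)  (1 entries read)
#2 VA=0x6C2C0FFD8 (w,user):
  lvl0: tbl 0x32, slot 27 ⇒ 0x3C007 (P1/RW1/US1/PS0)
  lvl1: tbl 0x3C, slot 22 ⇒ 0x40007 (P1/RW1/US1/PS0)
  lvl2: tbl 0x40, slot 15 ⇒ 0x43003 (P1/RW1/US0/PS0)
  ⇒ fault: PROTECTION_VIOLATION  — 3 lookups
#3 VA=0x780E1E418 (w,kernel):
  lvl0: tbl 0x32, slot 30 ⇒ 0x47007 (P1/RW1/US1/PS0)
  lvl1: tbl 0x47, slot 7 ⇒ 0x49007 (P1/RW1/US1/PS0)
  lvl2: tbl 0x49, slot 30 ⇒ 0x4C007 (P1/RW1/US1/PS0)
  → PA=0x4C418  (3 entries read)

Access #0 fault: NONE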